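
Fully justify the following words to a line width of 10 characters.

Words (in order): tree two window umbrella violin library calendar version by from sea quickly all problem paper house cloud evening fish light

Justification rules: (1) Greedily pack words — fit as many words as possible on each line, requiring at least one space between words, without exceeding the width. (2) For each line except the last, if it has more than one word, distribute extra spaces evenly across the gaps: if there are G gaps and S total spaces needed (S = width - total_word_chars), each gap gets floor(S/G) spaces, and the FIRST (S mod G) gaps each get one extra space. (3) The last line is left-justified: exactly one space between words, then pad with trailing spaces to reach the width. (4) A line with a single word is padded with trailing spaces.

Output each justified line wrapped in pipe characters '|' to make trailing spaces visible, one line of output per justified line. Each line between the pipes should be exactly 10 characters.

Line 1: ['tree', 'two'] (min_width=8, slack=2)
Line 2: ['window'] (min_width=6, slack=4)
Line 3: ['umbrella'] (min_width=8, slack=2)
Line 4: ['violin'] (min_width=6, slack=4)
Line 5: ['library'] (min_width=7, slack=3)
Line 6: ['calendar'] (min_width=8, slack=2)
Line 7: ['version', 'by'] (min_width=10, slack=0)
Line 8: ['from', 'sea'] (min_width=8, slack=2)
Line 9: ['quickly'] (min_width=7, slack=3)
Line 10: ['all'] (min_width=3, slack=7)
Line 11: ['problem'] (min_width=7, slack=3)
Line 12: ['paper'] (min_width=5, slack=5)
Line 13: ['house'] (min_width=5, slack=5)
Line 14: ['cloud'] (min_width=5, slack=5)
Line 15: ['evening'] (min_width=7, slack=3)
Line 16: ['fish', 'light'] (min_width=10, slack=0)

Answer: |tree   two|
|window    |
|umbrella  |
|violin    |
|library   |
|calendar  |
|version by|
|from   sea|
|quickly   |
|all       |
|problem   |
|paper     |
|house     |
|cloud     |
|evening   |
|fish light|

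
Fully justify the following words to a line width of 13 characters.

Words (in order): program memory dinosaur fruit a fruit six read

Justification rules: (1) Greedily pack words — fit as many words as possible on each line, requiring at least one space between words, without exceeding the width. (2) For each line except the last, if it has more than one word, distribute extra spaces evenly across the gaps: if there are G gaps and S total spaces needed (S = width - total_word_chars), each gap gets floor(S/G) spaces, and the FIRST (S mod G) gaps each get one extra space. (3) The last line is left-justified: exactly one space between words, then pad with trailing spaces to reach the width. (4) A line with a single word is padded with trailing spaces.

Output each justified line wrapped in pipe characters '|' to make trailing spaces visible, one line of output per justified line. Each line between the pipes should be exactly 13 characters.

Answer: |program      |
|memory       |
|dinosaur     |
|fruit a fruit|
|six read     |

Derivation:
Line 1: ['program'] (min_width=7, slack=6)
Line 2: ['memory'] (min_width=6, slack=7)
Line 3: ['dinosaur'] (min_width=8, slack=5)
Line 4: ['fruit', 'a', 'fruit'] (min_width=13, slack=0)
Line 5: ['six', 'read'] (min_width=8, slack=5)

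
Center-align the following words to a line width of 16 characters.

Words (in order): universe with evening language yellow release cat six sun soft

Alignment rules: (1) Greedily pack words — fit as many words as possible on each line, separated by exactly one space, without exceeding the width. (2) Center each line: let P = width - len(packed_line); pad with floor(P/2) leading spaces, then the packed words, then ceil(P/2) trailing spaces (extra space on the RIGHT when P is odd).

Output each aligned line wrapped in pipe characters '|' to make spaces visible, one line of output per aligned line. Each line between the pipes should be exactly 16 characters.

Line 1: ['universe', 'with'] (min_width=13, slack=3)
Line 2: ['evening', 'language'] (min_width=16, slack=0)
Line 3: ['yellow', 'release'] (min_width=14, slack=2)
Line 4: ['cat', 'six', 'sun', 'soft'] (min_width=16, slack=0)

Answer: | universe with  |
|evening language|
| yellow release |
|cat six sun soft|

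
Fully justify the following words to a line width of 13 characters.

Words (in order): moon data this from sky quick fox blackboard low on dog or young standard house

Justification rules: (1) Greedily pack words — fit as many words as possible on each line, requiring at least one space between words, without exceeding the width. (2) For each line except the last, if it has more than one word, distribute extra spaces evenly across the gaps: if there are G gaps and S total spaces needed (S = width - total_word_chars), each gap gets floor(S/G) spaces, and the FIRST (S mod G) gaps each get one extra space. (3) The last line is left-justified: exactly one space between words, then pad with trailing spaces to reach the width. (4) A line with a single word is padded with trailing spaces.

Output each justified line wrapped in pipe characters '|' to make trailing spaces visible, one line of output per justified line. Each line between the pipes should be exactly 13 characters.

Answer: |moon     data|
|this from sky|
|quick     fox|
|blackboard   |
|low on dog or|
|young        |
|standard     |
|house        |

Derivation:
Line 1: ['moon', 'data'] (min_width=9, slack=4)
Line 2: ['this', 'from', 'sky'] (min_width=13, slack=0)
Line 3: ['quick', 'fox'] (min_width=9, slack=4)
Line 4: ['blackboard'] (min_width=10, slack=3)
Line 5: ['low', 'on', 'dog', 'or'] (min_width=13, slack=0)
Line 6: ['young'] (min_width=5, slack=8)
Line 7: ['standard'] (min_width=8, slack=5)
Line 8: ['house'] (min_width=5, slack=8)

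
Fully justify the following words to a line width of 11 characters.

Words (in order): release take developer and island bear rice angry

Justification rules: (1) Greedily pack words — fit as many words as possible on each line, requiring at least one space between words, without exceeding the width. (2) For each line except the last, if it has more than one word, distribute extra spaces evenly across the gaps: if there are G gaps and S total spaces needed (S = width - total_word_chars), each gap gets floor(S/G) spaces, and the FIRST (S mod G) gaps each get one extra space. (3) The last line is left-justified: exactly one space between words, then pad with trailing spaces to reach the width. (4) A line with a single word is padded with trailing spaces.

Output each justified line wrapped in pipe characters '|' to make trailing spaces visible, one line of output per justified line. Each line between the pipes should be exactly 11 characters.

Answer: |release    |
|take       |
|developer  |
|and  island|
|bear   rice|
|angry      |

Derivation:
Line 1: ['release'] (min_width=7, slack=4)
Line 2: ['take'] (min_width=4, slack=7)
Line 3: ['developer'] (min_width=9, slack=2)
Line 4: ['and', 'island'] (min_width=10, slack=1)
Line 5: ['bear', 'rice'] (min_width=9, slack=2)
Line 6: ['angry'] (min_width=5, slack=6)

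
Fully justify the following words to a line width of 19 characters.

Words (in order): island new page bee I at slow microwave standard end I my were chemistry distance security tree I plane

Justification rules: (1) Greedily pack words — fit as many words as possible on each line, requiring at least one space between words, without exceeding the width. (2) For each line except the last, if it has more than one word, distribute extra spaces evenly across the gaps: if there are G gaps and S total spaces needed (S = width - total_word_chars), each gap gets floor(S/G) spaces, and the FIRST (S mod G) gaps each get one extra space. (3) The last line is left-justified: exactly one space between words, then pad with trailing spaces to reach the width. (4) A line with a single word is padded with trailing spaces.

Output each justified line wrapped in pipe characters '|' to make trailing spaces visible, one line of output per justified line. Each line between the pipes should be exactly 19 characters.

Answer: |island new page bee|
|I at slow microwave|
|standard  end  I my|
|were      chemistry|
|distance   security|
|tree I plane       |

Derivation:
Line 1: ['island', 'new', 'page', 'bee'] (min_width=19, slack=0)
Line 2: ['I', 'at', 'slow', 'microwave'] (min_width=19, slack=0)
Line 3: ['standard', 'end', 'I', 'my'] (min_width=17, slack=2)
Line 4: ['were', 'chemistry'] (min_width=14, slack=5)
Line 5: ['distance', 'security'] (min_width=17, slack=2)
Line 6: ['tree', 'I', 'plane'] (min_width=12, slack=7)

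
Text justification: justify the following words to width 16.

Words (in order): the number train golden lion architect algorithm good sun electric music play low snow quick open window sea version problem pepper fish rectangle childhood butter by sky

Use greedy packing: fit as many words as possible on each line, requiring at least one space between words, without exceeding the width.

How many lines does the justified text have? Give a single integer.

Line 1: ['the', 'number', 'train'] (min_width=16, slack=0)
Line 2: ['golden', 'lion'] (min_width=11, slack=5)
Line 3: ['architect'] (min_width=9, slack=7)
Line 4: ['algorithm', 'good'] (min_width=14, slack=2)
Line 5: ['sun', 'electric'] (min_width=12, slack=4)
Line 6: ['music', 'play', 'low'] (min_width=14, slack=2)
Line 7: ['snow', 'quick', 'open'] (min_width=15, slack=1)
Line 8: ['window', 'sea'] (min_width=10, slack=6)
Line 9: ['version', 'problem'] (min_width=15, slack=1)
Line 10: ['pepper', 'fish'] (min_width=11, slack=5)
Line 11: ['rectangle'] (min_width=9, slack=7)
Line 12: ['childhood', 'butter'] (min_width=16, slack=0)
Line 13: ['by', 'sky'] (min_width=6, slack=10)
Total lines: 13

Answer: 13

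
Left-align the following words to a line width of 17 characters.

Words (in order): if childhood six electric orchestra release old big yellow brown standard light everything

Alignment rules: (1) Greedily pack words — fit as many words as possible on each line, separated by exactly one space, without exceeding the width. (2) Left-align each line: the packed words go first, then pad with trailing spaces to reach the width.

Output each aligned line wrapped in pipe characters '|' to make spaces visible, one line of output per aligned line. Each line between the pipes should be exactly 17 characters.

Answer: |if childhood six |
|electric         |
|orchestra release|
|old big yellow   |
|brown standard   |
|light everything |

Derivation:
Line 1: ['if', 'childhood', 'six'] (min_width=16, slack=1)
Line 2: ['electric'] (min_width=8, slack=9)
Line 3: ['orchestra', 'release'] (min_width=17, slack=0)
Line 4: ['old', 'big', 'yellow'] (min_width=14, slack=3)
Line 5: ['brown', 'standard'] (min_width=14, slack=3)
Line 6: ['light', 'everything'] (min_width=16, slack=1)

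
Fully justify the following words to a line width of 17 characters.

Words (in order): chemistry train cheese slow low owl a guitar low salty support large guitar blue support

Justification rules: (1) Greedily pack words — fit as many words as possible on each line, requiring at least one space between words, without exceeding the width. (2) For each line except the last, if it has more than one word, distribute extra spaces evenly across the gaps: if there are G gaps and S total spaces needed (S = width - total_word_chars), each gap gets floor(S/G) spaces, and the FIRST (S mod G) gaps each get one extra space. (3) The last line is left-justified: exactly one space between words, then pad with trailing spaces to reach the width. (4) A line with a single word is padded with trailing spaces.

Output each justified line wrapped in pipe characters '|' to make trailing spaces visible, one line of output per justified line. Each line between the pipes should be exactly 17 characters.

Line 1: ['chemistry', 'train'] (min_width=15, slack=2)
Line 2: ['cheese', 'slow', 'low'] (min_width=15, slack=2)
Line 3: ['owl', 'a', 'guitar', 'low'] (min_width=16, slack=1)
Line 4: ['salty', 'support'] (min_width=13, slack=4)
Line 5: ['large', 'guitar', 'blue'] (min_width=17, slack=0)
Line 6: ['support'] (min_width=7, slack=10)

Answer: |chemistry   train|
|cheese  slow  low|
|owl  a guitar low|
|salty     support|
|large guitar blue|
|support          |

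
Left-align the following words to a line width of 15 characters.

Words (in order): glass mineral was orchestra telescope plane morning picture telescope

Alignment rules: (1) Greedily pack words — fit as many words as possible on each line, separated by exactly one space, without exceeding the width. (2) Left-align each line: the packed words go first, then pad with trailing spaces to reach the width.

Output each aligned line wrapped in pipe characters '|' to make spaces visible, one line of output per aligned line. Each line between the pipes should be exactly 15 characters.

Answer: |glass mineral  |
|was orchestra  |
|telescope plane|
|morning picture|
|telescope      |

Derivation:
Line 1: ['glass', 'mineral'] (min_width=13, slack=2)
Line 2: ['was', 'orchestra'] (min_width=13, slack=2)
Line 3: ['telescope', 'plane'] (min_width=15, slack=0)
Line 4: ['morning', 'picture'] (min_width=15, slack=0)
Line 5: ['telescope'] (min_width=9, slack=6)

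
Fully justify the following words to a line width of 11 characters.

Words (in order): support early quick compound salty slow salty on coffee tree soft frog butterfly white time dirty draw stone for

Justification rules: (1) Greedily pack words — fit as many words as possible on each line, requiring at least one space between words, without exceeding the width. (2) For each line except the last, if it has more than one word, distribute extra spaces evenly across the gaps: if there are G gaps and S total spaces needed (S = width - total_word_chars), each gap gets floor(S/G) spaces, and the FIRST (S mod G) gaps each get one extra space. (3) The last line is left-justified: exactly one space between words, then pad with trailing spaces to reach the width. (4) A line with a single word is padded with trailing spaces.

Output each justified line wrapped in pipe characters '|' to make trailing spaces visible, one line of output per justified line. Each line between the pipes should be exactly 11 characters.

Line 1: ['support'] (min_width=7, slack=4)
Line 2: ['early', 'quick'] (min_width=11, slack=0)
Line 3: ['compound'] (min_width=8, slack=3)
Line 4: ['salty', 'slow'] (min_width=10, slack=1)
Line 5: ['salty', 'on'] (min_width=8, slack=3)
Line 6: ['coffee', 'tree'] (min_width=11, slack=0)
Line 7: ['soft', 'frog'] (min_width=9, slack=2)
Line 8: ['butterfly'] (min_width=9, slack=2)
Line 9: ['white', 'time'] (min_width=10, slack=1)
Line 10: ['dirty', 'draw'] (min_width=10, slack=1)
Line 11: ['stone', 'for'] (min_width=9, slack=2)

Answer: |support    |
|early quick|
|compound   |
|salty  slow|
|salty    on|
|coffee tree|
|soft   frog|
|butterfly  |
|white  time|
|dirty  draw|
|stone for  |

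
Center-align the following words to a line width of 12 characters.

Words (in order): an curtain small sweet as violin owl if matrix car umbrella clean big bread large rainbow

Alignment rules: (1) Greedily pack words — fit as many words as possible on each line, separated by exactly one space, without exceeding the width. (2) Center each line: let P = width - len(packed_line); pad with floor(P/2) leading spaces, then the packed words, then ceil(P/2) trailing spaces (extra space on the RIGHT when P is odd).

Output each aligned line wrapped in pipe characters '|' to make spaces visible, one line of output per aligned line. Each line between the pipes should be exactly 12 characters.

Answer: | an curtain |
|small sweet |
| as violin  |
|   owl if   |
| matrix car |
|  umbrella  |
| clean big  |
|bread large |
|  rainbow   |

Derivation:
Line 1: ['an', 'curtain'] (min_width=10, slack=2)
Line 2: ['small', 'sweet'] (min_width=11, slack=1)
Line 3: ['as', 'violin'] (min_width=9, slack=3)
Line 4: ['owl', 'if'] (min_width=6, slack=6)
Line 5: ['matrix', 'car'] (min_width=10, slack=2)
Line 6: ['umbrella'] (min_width=8, slack=4)
Line 7: ['clean', 'big'] (min_width=9, slack=3)
Line 8: ['bread', 'large'] (min_width=11, slack=1)
Line 9: ['rainbow'] (min_width=7, slack=5)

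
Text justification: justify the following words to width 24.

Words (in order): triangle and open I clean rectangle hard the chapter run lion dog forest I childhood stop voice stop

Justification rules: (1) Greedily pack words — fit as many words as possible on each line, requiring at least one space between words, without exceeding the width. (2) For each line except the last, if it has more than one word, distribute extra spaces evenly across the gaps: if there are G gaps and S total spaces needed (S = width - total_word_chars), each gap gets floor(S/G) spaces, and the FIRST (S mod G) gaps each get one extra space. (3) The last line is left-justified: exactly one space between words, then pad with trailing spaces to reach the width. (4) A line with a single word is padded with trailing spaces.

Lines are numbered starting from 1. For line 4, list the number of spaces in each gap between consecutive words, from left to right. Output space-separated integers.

Line 1: ['triangle', 'and', 'open', 'I'] (min_width=19, slack=5)
Line 2: ['clean', 'rectangle', 'hard', 'the'] (min_width=24, slack=0)
Line 3: ['chapter', 'run', 'lion', 'dog'] (min_width=20, slack=4)
Line 4: ['forest', 'I', 'childhood', 'stop'] (min_width=23, slack=1)
Line 5: ['voice', 'stop'] (min_width=10, slack=14)

Answer: 2 1 1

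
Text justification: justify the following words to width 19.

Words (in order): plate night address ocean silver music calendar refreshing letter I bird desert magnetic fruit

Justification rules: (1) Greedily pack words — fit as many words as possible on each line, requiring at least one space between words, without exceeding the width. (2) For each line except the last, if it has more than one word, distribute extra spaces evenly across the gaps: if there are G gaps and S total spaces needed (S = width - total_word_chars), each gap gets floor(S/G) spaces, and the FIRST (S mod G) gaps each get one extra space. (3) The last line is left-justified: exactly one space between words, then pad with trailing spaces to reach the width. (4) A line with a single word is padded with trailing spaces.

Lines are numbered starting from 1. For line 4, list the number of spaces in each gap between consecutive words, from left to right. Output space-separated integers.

Line 1: ['plate', 'night', 'address'] (min_width=19, slack=0)
Line 2: ['ocean', 'silver', 'music'] (min_width=18, slack=1)
Line 3: ['calendar', 'refreshing'] (min_width=19, slack=0)
Line 4: ['letter', 'I', 'bird'] (min_width=13, slack=6)
Line 5: ['desert', 'magnetic'] (min_width=15, slack=4)
Line 6: ['fruit'] (min_width=5, slack=14)

Answer: 4 4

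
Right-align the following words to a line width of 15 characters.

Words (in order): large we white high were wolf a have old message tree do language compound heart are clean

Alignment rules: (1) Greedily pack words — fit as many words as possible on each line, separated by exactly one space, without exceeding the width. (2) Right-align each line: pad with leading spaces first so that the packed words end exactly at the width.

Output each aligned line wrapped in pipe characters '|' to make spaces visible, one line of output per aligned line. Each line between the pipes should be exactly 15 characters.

Answer: | large we white|
| high were wolf|
|     a have old|
|message tree do|
|       language|
| compound heart|
|      are clean|

Derivation:
Line 1: ['large', 'we', 'white'] (min_width=14, slack=1)
Line 2: ['high', 'were', 'wolf'] (min_width=14, slack=1)
Line 3: ['a', 'have', 'old'] (min_width=10, slack=5)
Line 4: ['message', 'tree', 'do'] (min_width=15, slack=0)
Line 5: ['language'] (min_width=8, slack=7)
Line 6: ['compound', 'heart'] (min_width=14, slack=1)
Line 7: ['are', 'clean'] (min_width=9, slack=6)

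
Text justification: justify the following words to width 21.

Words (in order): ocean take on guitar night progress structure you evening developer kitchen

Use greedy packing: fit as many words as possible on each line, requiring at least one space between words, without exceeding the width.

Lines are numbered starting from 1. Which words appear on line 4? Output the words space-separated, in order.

Answer: developer kitchen

Derivation:
Line 1: ['ocean', 'take', 'on', 'guitar'] (min_width=20, slack=1)
Line 2: ['night', 'progress'] (min_width=14, slack=7)
Line 3: ['structure', 'you', 'evening'] (min_width=21, slack=0)
Line 4: ['developer', 'kitchen'] (min_width=17, slack=4)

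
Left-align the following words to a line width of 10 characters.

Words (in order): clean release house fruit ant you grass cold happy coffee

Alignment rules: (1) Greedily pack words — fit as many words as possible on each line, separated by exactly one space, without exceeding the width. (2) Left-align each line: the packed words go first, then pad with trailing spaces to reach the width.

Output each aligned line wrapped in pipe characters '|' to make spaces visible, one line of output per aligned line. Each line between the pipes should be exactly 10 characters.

Answer: |clean     |
|release   |
|house     |
|fruit ant |
|you grass |
|cold happy|
|coffee    |

Derivation:
Line 1: ['clean'] (min_width=5, slack=5)
Line 2: ['release'] (min_width=7, slack=3)
Line 3: ['house'] (min_width=5, slack=5)
Line 4: ['fruit', 'ant'] (min_width=9, slack=1)
Line 5: ['you', 'grass'] (min_width=9, slack=1)
Line 6: ['cold', 'happy'] (min_width=10, slack=0)
Line 7: ['coffee'] (min_width=6, slack=4)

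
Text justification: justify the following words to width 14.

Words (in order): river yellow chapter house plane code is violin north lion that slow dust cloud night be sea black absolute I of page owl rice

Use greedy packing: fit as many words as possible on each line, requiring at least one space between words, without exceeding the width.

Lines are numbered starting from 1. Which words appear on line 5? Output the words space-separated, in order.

Answer: lion that slow

Derivation:
Line 1: ['river', 'yellow'] (min_width=12, slack=2)
Line 2: ['chapter', 'house'] (min_width=13, slack=1)
Line 3: ['plane', 'code', 'is'] (min_width=13, slack=1)
Line 4: ['violin', 'north'] (min_width=12, slack=2)
Line 5: ['lion', 'that', 'slow'] (min_width=14, slack=0)
Line 6: ['dust', 'cloud'] (min_width=10, slack=4)
Line 7: ['night', 'be', 'sea'] (min_width=12, slack=2)
Line 8: ['black', 'absolute'] (min_width=14, slack=0)
Line 9: ['I', 'of', 'page', 'owl'] (min_width=13, slack=1)
Line 10: ['rice'] (min_width=4, slack=10)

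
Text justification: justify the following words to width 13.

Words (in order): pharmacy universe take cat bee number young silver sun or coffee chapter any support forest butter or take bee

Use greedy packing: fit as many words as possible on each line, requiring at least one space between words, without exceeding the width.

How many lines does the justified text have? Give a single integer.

Line 1: ['pharmacy'] (min_width=8, slack=5)
Line 2: ['universe', 'take'] (min_width=13, slack=0)
Line 3: ['cat', 'bee'] (min_width=7, slack=6)
Line 4: ['number', 'young'] (min_width=12, slack=1)
Line 5: ['silver', 'sun', 'or'] (min_width=13, slack=0)
Line 6: ['coffee'] (min_width=6, slack=7)
Line 7: ['chapter', 'any'] (min_width=11, slack=2)
Line 8: ['support'] (min_width=7, slack=6)
Line 9: ['forest', 'butter'] (min_width=13, slack=0)
Line 10: ['or', 'take', 'bee'] (min_width=11, slack=2)
Total lines: 10

Answer: 10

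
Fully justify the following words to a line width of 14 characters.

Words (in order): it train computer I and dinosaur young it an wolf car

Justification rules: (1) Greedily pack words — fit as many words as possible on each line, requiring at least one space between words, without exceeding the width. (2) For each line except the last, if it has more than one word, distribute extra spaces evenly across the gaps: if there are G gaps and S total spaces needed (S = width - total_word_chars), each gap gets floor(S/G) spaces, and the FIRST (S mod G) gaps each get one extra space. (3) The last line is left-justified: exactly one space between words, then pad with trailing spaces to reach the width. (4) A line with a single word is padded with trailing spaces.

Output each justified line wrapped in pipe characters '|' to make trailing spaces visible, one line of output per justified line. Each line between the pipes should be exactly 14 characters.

Line 1: ['it', 'train'] (min_width=8, slack=6)
Line 2: ['computer', 'I', 'and'] (min_width=14, slack=0)
Line 3: ['dinosaur', 'young'] (min_width=14, slack=0)
Line 4: ['it', 'an', 'wolf', 'car'] (min_width=14, slack=0)

Answer: |it       train|
|computer I and|
|dinosaur young|
|it an wolf car|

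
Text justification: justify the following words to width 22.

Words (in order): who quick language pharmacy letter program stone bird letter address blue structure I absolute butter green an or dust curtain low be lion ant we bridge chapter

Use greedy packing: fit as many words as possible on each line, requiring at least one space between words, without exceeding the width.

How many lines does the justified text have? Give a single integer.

Line 1: ['who', 'quick', 'language'] (min_width=18, slack=4)
Line 2: ['pharmacy', 'letter'] (min_width=15, slack=7)
Line 3: ['program', 'stone', 'bird'] (min_width=18, slack=4)
Line 4: ['letter', 'address', 'blue'] (min_width=19, slack=3)
Line 5: ['structure', 'I', 'absolute'] (min_width=20, slack=2)
Line 6: ['butter', 'green', 'an', 'or'] (min_width=18, slack=4)
Line 7: ['dust', 'curtain', 'low', 'be'] (min_width=19, slack=3)
Line 8: ['lion', 'ant', 'we', 'bridge'] (min_width=18, slack=4)
Line 9: ['chapter'] (min_width=7, slack=15)
Total lines: 9

Answer: 9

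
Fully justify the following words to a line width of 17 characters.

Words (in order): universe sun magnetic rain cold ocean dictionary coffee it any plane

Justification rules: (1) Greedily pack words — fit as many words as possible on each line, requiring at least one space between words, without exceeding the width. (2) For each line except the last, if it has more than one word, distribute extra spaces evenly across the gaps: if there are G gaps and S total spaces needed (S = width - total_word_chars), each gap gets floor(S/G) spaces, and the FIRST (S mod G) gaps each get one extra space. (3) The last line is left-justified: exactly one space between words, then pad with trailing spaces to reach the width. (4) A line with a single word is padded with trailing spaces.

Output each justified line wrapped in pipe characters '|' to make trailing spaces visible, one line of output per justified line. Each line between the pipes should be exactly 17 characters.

Line 1: ['universe', 'sun'] (min_width=12, slack=5)
Line 2: ['magnetic', 'rain'] (min_width=13, slack=4)
Line 3: ['cold', 'ocean'] (min_width=10, slack=7)
Line 4: ['dictionary', 'coffee'] (min_width=17, slack=0)
Line 5: ['it', 'any', 'plane'] (min_width=12, slack=5)

Answer: |universe      sun|
|magnetic     rain|
|cold        ocean|
|dictionary coffee|
|it any plane     |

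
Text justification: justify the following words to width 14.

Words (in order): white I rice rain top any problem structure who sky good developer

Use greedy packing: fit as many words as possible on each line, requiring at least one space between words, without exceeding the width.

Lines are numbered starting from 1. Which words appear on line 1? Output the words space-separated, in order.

Line 1: ['white', 'I', 'rice'] (min_width=12, slack=2)
Line 2: ['rain', 'top', 'any'] (min_width=12, slack=2)
Line 3: ['problem'] (min_width=7, slack=7)
Line 4: ['structure', 'who'] (min_width=13, slack=1)
Line 5: ['sky', 'good'] (min_width=8, slack=6)
Line 6: ['developer'] (min_width=9, slack=5)

Answer: white I rice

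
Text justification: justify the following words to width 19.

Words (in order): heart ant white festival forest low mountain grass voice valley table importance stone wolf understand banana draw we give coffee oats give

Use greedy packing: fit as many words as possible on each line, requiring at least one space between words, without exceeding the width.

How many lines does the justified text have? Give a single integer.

Answer: 8

Derivation:
Line 1: ['heart', 'ant', 'white'] (min_width=15, slack=4)
Line 2: ['festival', 'forest', 'low'] (min_width=19, slack=0)
Line 3: ['mountain', 'grass'] (min_width=14, slack=5)
Line 4: ['voice', 'valley', 'table'] (min_width=18, slack=1)
Line 5: ['importance', 'stone'] (min_width=16, slack=3)
Line 6: ['wolf', 'understand'] (min_width=15, slack=4)
Line 7: ['banana', 'draw', 'we', 'give'] (min_width=19, slack=0)
Line 8: ['coffee', 'oats', 'give'] (min_width=16, slack=3)
Total lines: 8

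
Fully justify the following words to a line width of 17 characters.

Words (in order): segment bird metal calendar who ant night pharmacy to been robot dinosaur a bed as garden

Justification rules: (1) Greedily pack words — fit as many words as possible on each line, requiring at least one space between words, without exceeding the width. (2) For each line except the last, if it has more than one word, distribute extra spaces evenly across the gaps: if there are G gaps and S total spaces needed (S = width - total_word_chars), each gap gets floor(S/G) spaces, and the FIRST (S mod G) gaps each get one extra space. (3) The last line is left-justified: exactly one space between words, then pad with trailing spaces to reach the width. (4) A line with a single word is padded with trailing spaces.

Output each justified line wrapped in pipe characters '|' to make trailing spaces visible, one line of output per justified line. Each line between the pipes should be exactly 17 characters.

Line 1: ['segment', 'bird'] (min_width=12, slack=5)
Line 2: ['metal', 'calendar'] (min_width=14, slack=3)
Line 3: ['who', 'ant', 'night'] (min_width=13, slack=4)
Line 4: ['pharmacy', 'to', 'been'] (min_width=16, slack=1)
Line 5: ['robot', 'dinosaur', 'a'] (min_width=16, slack=1)
Line 6: ['bed', 'as', 'garden'] (min_width=13, slack=4)

Answer: |segment      bird|
|metal    calendar|
|who   ant   night|
|pharmacy  to been|
|robot  dinosaur a|
|bed as garden    |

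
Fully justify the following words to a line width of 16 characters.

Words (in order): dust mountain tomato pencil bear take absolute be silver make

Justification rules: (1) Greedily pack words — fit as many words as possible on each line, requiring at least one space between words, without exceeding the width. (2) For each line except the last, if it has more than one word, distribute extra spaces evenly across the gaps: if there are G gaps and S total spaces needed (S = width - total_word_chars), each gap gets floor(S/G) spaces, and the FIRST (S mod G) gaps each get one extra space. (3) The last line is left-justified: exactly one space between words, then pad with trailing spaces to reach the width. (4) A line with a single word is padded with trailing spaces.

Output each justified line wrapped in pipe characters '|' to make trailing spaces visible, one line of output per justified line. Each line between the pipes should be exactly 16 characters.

Answer: |dust    mountain|
|tomato    pencil|
|bear        take|
|absolute      be|
|silver make     |

Derivation:
Line 1: ['dust', 'mountain'] (min_width=13, slack=3)
Line 2: ['tomato', 'pencil'] (min_width=13, slack=3)
Line 3: ['bear', 'take'] (min_width=9, slack=7)
Line 4: ['absolute', 'be'] (min_width=11, slack=5)
Line 5: ['silver', 'make'] (min_width=11, slack=5)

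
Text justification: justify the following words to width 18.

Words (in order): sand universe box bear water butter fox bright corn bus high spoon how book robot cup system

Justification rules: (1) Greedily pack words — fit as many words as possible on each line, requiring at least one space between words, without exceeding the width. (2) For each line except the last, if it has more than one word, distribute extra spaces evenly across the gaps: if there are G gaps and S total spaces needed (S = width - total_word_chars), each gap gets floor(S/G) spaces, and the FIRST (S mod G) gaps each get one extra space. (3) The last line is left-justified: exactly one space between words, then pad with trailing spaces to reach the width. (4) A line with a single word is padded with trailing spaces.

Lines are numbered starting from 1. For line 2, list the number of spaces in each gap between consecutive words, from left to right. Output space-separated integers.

Answer: 2 1

Derivation:
Line 1: ['sand', 'universe', 'box'] (min_width=17, slack=1)
Line 2: ['bear', 'water', 'butter'] (min_width=17, slack=1)
Line 3: ['fox', 'bright', 'corn'] (min_width=15, slack=3)
Line 4: ['bus', 'high', 'spoon', 'how'] (min_width=18, slack=0)
Line 5: ['book', 'robot', 'cup'] (min_width=14, slack=4)
Line 6: ['system'] (min_width=6, slack=12)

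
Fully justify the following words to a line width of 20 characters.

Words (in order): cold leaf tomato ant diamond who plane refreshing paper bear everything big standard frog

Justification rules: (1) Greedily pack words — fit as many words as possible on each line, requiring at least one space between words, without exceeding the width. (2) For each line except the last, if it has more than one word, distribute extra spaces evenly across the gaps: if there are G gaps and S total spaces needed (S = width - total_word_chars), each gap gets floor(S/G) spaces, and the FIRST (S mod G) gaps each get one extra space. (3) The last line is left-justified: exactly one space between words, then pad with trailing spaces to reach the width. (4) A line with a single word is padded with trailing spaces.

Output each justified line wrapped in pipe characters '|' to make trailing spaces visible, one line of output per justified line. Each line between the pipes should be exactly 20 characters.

Answer: |cold leaf tomato ant|
|diamond   who  plane|
|refreshing     paper|
|bear  everything big|
|standard frog       |

Derivation:
Line 1: ['cold', 'leaf', 'tomato', 'ant'] (min_width=20, slack=0)
Line 2: ['diamond', 'who', 'plane'] (min_width=17, slack=3)
Line 3: ['refreshing', 'paper'] (min_width=16, slack=4)
Line 4: ['bear', 'everything', 'big'] (min_width=19, slack=1)
Line 5: ['standard', 'frog'] (min_width=13, slack=7)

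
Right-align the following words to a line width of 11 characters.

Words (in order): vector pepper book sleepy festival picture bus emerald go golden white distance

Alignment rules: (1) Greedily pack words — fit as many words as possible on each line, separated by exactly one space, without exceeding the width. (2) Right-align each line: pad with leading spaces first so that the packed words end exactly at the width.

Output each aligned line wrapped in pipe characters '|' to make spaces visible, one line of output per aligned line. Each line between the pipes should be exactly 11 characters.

Answer: |     vector|
|pepper book|
|     sleepy|
|   festival|
|picture bus|
| emerald go|
|     golden|
|      white|
|   distance|

Derivation:
Line 1: ['vector'] (min_width=6, slack=5)
Line 2: ['pepper', 'book'] (min_width=11, slack=0)
Line 3: ['sleepy'] (min_width=6, slack=5)
Line 4: ['festival'] (min_width=8, slack=3)
Line 5: ['picture', 'bus'] (min_width=11, slack=0)
Line 6: ['emerald', 'go'] (min_width=10, slack=1)
Line 7: ['golden'] (min_width=6, slack=5)
Line 8: ['white'] (min_width=5, slack=6)
Line 9: ['distance'] (min_width=8, slack=3)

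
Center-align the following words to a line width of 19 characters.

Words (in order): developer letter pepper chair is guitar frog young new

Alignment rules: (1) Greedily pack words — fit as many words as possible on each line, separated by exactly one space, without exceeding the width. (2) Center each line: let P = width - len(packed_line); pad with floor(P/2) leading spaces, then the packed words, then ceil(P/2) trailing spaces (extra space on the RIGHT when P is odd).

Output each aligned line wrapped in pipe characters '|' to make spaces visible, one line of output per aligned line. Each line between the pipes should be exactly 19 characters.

Line 1: ['developer', 'letter'] (min_width=16, slack=3)
Line 2: ['pepper', 'chair', 'is'] (min_width=15, slack=4)
Line 3: ['guitar', 'frog', 'young'] (min_width=17, slack=2)
Line 4: ['new'] (min_width=3, slack=16)

Answer: | developer letter  |
|  pepper chair is  |
| guitar frog young |
|        new        |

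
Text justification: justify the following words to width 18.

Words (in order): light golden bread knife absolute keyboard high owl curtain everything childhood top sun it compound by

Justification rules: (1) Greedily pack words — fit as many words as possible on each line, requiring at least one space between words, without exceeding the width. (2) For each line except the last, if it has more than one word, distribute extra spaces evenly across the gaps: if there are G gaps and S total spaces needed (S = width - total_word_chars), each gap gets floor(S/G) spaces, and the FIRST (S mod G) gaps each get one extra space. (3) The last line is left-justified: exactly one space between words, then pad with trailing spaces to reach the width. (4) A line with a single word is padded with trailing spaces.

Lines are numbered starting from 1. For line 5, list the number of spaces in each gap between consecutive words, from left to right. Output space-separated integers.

Line 1: ['light', 'golden', 'bread'] (min_width=18, slack=0)
Line 2: ['knife', 'absolute'] (min_width=14, slack=4)
Line 3: ['keyboard', 'high', 'owl'] (min_width=17, slack=1)
Line 4: ['curtain', 'everything'] (min_width=18, slack=0)
Line 5: ['childhood', 'top', 'sun'] (min_width=17, slack=1)
Line 6: ['it', 'compound', 'by'] (min_width=14, slack=4)

Answer: 2 1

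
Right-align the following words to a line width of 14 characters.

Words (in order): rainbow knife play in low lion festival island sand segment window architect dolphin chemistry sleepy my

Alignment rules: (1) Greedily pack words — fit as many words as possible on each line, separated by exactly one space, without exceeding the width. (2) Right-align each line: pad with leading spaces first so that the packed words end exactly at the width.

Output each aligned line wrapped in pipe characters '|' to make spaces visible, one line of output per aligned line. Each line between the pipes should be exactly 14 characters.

Line 1: ['rainbow', 'knife'] (min_width=13, slack=1)
Line 2: ['play', 'in', 'low'] (min_width=11, slack=3)
Line 3: ['lion', 'festival'] (min_width=13, slack=1)
Line 4: ['island', 'sand'] (min_width=11, slack=3)
Line 5: ['segment', 'window'] (min_width=14, slack=0)
Line 6: ['architect'] (min_width=9, slack=5)
Line 7: ['dolphin'] (min_width=7, slack=7)
Line 8: ['chemistry'] (min_width=9, slack=5)
Line 9: ['sleepy', 'my'] (min_width=9, slack=5)

Answer: | rainbow knife|
|   play in low|
| lion festival|
|   island sand|
|segment window|
|     architect|
|       dolphin|
|     chemistry|
|     sleepy my|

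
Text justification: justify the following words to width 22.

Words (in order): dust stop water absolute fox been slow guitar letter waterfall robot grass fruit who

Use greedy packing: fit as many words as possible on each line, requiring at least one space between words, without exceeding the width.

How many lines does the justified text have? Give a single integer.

Answer: 5

Derivation:
Line 1: ['dust', 'stop', 'water'] (min_width=15, slack=7)
Line 2: ['absolute', 'fox', 'been', 'slow'] (min_width=22, slack=0)
Line 3: ['guitar', 'letter'] (min_width=13, slack=9)
Line 4: ['waterfall', 'robot', 'grass'] (min_width=21, slack=1)
Line 5: ['fruit', 'who'] (min_width=9, slack=13)
Total lines: 5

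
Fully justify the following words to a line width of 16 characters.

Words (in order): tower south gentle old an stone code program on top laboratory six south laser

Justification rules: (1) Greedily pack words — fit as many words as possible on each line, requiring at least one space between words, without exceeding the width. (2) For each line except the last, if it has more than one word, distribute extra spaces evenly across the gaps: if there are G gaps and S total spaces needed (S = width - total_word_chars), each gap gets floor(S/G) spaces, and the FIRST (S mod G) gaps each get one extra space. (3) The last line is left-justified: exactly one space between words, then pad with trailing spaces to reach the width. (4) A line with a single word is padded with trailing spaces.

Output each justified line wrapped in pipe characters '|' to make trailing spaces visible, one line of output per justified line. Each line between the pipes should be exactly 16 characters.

Answer: |tower      south|
|gentle   old  an|
|stone       code|
|program  on  top|
|laboratory   six|
|south laser     |

Derivation:
Line 1: ['tower', 'south'] (min_width=11, slack=5)
Line 2: ['gentle', 'old', 'an'] (min_width=13, slack=3)
Line 3: ['stone', 'code'] (min_width=10, slack=6)
Line 4: ['program', 'on', 'top'] (min_width=14, slack=2)
Line 5: ['laboratory', 'six'] (min_width=14, slack=2)
Line 6: ['south', 'laser'] (min_width=11, slack=5)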